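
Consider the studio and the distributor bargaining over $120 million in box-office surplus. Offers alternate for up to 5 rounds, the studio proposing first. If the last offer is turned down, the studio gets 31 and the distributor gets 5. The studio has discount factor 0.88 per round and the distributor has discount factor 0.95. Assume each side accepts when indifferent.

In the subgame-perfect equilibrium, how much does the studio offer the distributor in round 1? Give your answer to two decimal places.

Solve by backward induction from round 5.
Round 5 (the studio proposes): the distributor gets 5 if talks fail, so the studio offers 5 and keeps 115.
Round 4 (the distributor proposes): the studio can get 115 next round, worth 0.88 × 115 = 101.2 now. The distributor offers 101.2 and keeps 120 − 101.2 = 18.8.
Round 3 (the studio proposes): the distributor can get 18.8 next round, worth 0.95 × 18.8 = 17.86 now. The studio offers 17.86 and keeps 120 − 17.86 = 102.14.
Round 2 (the distributor proposes): the studio can get 102.14 next round, worth 0.88 × 102.14 = 89.8832 now; the distributor offers that and keeps 30.1168.
Round 1 (the studio proposes): the distributor can get 30.1168 next round, worth 0.95 × 30.1168 = 28.61096 now. The studio offers 28.61096 and keeps 120 − 28.61096 = 91.38904.

28.61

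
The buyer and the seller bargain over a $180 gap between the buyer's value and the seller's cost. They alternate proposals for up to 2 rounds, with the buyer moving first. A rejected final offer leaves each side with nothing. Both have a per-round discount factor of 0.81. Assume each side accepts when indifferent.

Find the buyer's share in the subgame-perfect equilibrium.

Round 2 (the seller proposes): rejection yields 0 for the buyer; the seller offers 0 and keeps 180.
Round 1 (the buyer proposes): the seller can get 180 next round, worth 0.81 × 180 = 145.8 now. The buyer offers 145.8 and keeps 180 − 145.8 = 34.2.

34.2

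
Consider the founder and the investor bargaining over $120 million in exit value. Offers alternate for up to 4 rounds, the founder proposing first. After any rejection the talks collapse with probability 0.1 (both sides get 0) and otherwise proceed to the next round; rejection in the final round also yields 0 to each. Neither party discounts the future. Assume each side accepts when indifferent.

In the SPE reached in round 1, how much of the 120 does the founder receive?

21.72

Round 4 (the investor proposes): rejection yields 0 for the founder; the investor offers 0 and keeps 120.
Round 3 (the founder proposes): rejecting gives the investor an expected 0.9 × 120 = 108; the founder offers that and keeps 12.
Round 2 (the investor proposes): rejecting gives the founder an expected 0.9 × 12 = 10.8, so the investor offers 10.8, keeping 109.2.
Round 1 (the founder proposes): rejecting gives the investor an expected 0.9 × 109.2 = 98.28. The founder offers 98.28 and keeps 120 − 98.28 = 21.72.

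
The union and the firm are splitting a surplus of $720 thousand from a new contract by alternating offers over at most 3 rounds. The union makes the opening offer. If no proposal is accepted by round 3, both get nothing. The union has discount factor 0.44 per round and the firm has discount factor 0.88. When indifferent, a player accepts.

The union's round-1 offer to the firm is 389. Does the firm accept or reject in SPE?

Work out the firm's continuation value if the offer is rejected.
Round 3 (the union proposes): the firm will accept anything ≥ 0, so the union offers 0 and keeps 720.
Round 2 (the firm proposes): the union can get 720 next round, worth 0.44 × 720 = 316.8 now, so the firm offers 316.8, keeping 403.2.
So by rejecting in round 1, the firm gets 403.2 next round, worth 0.88 × 403.2 = 354.816 now.
Offer 389 ≥ 354.816, so the firm accepts.

Accept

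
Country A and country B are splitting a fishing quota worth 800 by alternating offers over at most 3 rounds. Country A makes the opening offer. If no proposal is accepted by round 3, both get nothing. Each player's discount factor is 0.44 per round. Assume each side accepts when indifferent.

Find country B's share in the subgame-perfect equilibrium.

Round 3 (country A proposes): rejection yields 0 for country B; country A offers 0 and keeps 800.
Round 2 (country B proposes): country A can get 800 next round, worth 0.44 × 800 = 352 now. Country B offers 352 and keeps 800 − 352 = 448.
Round 1 (country A proposes): country B can get 448 next round, worth 0.44 × 448 = 197.12 now; country A offers that and keeps 602.88.

197.12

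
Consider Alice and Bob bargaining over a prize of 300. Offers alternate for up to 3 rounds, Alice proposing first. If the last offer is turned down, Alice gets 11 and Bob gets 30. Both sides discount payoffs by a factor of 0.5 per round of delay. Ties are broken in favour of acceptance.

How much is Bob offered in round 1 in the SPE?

Solve by backward induction from round 3.
Round 3 (Alice proposes): Bob gets 30 if talks fail, so Alice offers 30 and keeps 270.
Round 2 (Bob proposes): Alice can get 270 next round, worth 0.5 × 270 = 135 now, so Bob offers 135, keeping 165.
Round 1 (Alice proposes): Bob can get 165 next round, worth 0.5 × 165 = 82.5 now, so Alice offers 82.5, keeping 217.5.

82.5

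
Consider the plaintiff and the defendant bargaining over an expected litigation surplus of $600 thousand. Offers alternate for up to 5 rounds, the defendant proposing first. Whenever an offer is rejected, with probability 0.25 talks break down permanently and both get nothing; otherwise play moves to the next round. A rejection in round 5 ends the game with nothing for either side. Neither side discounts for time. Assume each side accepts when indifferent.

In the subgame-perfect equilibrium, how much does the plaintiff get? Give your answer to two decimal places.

175.78

Round 5 (the defendant proposes): rejection yields 0 for the plaintiff; the defendant offers 0 and keeps 600.
Round 4 (the plaintiff proposes): rejecting gives the defendant an expected 0.75 × 600 = 450; the plaintiff offers that and keeps 150.
Round 3 (the defendant proposes): rejecting gives the plaintiff an expected 0.75 × 150 = 112.5. The defendant offers 112.5 and keeps 600 − 112.5 = 487.5.
Round 2 (the plaintiff proposes): rejecting gives the defendant an expected 0.75 × 487.5 = 365.625. The plaintiff offers 365.625 and keeps 600 − 365.625 = 234.375.
Round 1 (the defendant proposes): rejecting gives the plaintiff an expected 0.75 × 234.375 = 175.78125; the defendant offers that and keeps 424.21875.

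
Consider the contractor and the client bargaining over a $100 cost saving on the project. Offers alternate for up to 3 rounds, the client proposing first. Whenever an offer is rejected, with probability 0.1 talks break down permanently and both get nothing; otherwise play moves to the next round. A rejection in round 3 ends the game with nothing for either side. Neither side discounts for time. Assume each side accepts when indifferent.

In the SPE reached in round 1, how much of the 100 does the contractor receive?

9

Round 3 (the client proposes): the contractor will accept anything ≥ 0, so the client offers 0 and keeps 100.
Round 2 (the contractor proposes): rejecting gives the client an expected 0.9 × 100 = 90. The contractor offers 90 and keeps 100 − 90 = 10.
Round 1 (the client proposes): rejecting gives the contractor an expected 0.9 × 10 = 9. The client offers 9 and keeps 100 − 9 = 91.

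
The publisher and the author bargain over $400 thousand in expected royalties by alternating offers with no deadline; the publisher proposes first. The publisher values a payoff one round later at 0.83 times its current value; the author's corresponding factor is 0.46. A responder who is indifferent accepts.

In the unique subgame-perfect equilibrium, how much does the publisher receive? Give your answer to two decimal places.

349.40

In a stationary SPE each proposer offers the other exactly their discounted continuation value.
If the publisher keeps x when proposing and the author keeps y when proposing, then x = 400 − 0.46y and y = 400 − 0.83x.
Solving: x = 400(1 − 0.46) / (1 − 0.83·0.46) = 216 / 0.6182 ≈ 349.4015.
The author gets 400 − 349.4015 ≈ 50.5985.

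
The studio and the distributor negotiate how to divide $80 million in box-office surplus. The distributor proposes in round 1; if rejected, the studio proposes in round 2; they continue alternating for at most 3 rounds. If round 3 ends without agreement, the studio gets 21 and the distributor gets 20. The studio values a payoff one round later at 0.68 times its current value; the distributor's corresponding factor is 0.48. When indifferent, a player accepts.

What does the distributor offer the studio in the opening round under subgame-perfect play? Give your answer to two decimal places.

By backward induction:
Round 3 (the distributor proposes): the studio gets 21 if talks fail, so the distributor offers 21 and keeps 59.
Round 2 (the studio proposes): the distributor can get 59 next round, worth 0.48 × 59 = 28.32 now; the studio offers that and keeps 51.68.
Round 1 (the distributor proposes): the studio can get 51.68 next round, worth 0.68 × 51.68 = 35.1424 now; the distributor offers that and keeps 44.8576.

35.14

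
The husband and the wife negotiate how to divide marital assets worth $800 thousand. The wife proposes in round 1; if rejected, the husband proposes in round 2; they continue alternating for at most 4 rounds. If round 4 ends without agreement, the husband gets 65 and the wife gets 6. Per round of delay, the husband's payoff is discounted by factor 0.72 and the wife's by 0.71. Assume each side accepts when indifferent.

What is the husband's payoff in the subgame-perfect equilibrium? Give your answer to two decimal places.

Solve by backward induction from round 4.
Round 4 (the husband proposes): the wife gets 6 if talks fail, so the husband offers 6 and keeps 794.
Round 3 (the wife proposes): the husband can get 794 next round, worth 0.72 × 794 = 571.68 now. The wife offers 571.68 and keeps 800 − 571.68 = 228.32.
Round 2 (the husband proposes): the wife can get 228.32 next round, worth 0.71 × 228.32 = 162.1072 now, so the husband offers 162.1072, keeping 637.8928.
Round 1 (the wife proposes): the husband can get 637.8928 next round, worth 0.72 × 637.8928 = 459.282816 now, so the wife offers 459.282816, keeping 340.717184.

459.28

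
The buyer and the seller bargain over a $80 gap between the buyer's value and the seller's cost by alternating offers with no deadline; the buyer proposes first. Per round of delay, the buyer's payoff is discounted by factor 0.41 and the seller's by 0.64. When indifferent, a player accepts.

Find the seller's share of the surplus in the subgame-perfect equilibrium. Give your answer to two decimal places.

40.95

In a stationary SPE each proposer offers the other exactly their discounted continuation value.
If the buyer keeps x when proposing and the seller keeps y when proposing, then x = 80 − 0.64y and y = 80 − 0.41x.
Solving: x = 80(1 − 0.64) / (1 − 0.41·0.64) = 28.8 / 0.7376 ≈ 39.0456.
The seller gets 80 − 39.0456 ≈ 40.9544.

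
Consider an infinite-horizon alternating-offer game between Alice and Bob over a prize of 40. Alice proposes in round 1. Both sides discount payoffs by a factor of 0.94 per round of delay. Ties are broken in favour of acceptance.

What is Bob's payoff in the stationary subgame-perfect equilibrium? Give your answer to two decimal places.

19.38

Let x be Alice's share when Alice proposes and y be Bob's share when Bob proposes.
Bob accepts iff offered ≥ 0.94·y, so x = 40 − 0.94y. Symmetrically y = 40 − 0.94x.
Substituting: x = 40 − 0.94(40 − 0.94x), giving x(1 − 0.94·0.94) = 40(1 − 0.94).
So x = 40 × 0.06 / 0.1164 ≈ 20.6186, and Bob receives 40 − x ≈ 19.3814.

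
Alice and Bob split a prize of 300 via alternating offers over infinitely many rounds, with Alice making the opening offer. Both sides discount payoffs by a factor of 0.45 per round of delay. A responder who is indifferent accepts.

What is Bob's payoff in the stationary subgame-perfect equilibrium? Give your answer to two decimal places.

In a stationary SPE each proposer offers the other exactly their discounted continuation value.
If Alice keeps x when proposing and Bob keeps y when proposing, then x = 300 − 0.45y and y = 300 − 0.45x.
Solving: x = 300(1 − 0.45) / (1 − 0.45·0.45) = 165 / 0.7975 ≈ 206.8966.
Bob gets 300 − 206.8966 ≈ 93.1034.

93.10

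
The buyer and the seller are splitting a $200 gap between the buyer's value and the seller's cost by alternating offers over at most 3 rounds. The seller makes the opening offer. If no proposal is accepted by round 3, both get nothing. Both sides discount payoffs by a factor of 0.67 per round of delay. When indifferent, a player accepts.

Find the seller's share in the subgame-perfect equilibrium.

155.78

Work backward from the last round.
Round 3 (the seller proposes): rejection yields 0 for the buyer; the seller offers 0 and keeps 200.
Round 2 (the buyer proposes): the seller can get 200 next round, worth 0.67 × 200 = 134 now; the buyer offers that and keeps 66.
Round 1 (the seller proposes): the buyer can get 66 next round, worth 0.67 × 66 = 44.22 now. The seller offers 44.22 and keeps 200 − 44.22 = 155.78.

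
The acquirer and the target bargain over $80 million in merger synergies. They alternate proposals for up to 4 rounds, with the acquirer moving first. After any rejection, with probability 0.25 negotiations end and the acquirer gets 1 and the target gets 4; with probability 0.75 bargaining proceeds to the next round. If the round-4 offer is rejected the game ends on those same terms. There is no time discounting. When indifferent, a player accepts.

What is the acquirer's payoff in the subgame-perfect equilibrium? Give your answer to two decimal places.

30.30

By backward induction:
Round 4 (the target proposes): the acquirer gets 1 if talks fail, so the target offers 1 and keeps 79.
Round 3 (the acquirer proposes): rejecting gives the target an expected 0.75 × 79 + 0.25 × 4 = 60.25; the acquirer offers that and keeps 19.75.
Round 2 (the target proposes): rejecting gives the acquirer an expected 0.75 × 19.75 + 0.25 × 1 = 15.0625. The target offers 15.0625 and keeps 80 − 15.0625 = 64.9375.
Round 1 (the acquirer proposes): rejecting gives the target an expected 0.75 × 64.9375 + 0.25 × 4 = 49.703125, so the acquirer offers 49.703125, keeping 30.296875.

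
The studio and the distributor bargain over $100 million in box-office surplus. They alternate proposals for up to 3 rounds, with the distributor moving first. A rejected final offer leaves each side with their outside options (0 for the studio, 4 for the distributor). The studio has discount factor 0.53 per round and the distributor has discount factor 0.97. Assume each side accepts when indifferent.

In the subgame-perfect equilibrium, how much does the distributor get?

Round 3 (the distributor proposes): rejection yields 0 for the studio; the distributor offers 0 and keeps 100.
Round 2 (the studio proposes): the distributor can get 100 next round, worth 0.97 × 100 = 97 now; the studio offers that and keeps 3.
Round 1 (the distributor proposes): the studio can get 3 next round, worth 0.53 × 3 = 1.59 now; the distributor offers that and keeps 98.41.

98.41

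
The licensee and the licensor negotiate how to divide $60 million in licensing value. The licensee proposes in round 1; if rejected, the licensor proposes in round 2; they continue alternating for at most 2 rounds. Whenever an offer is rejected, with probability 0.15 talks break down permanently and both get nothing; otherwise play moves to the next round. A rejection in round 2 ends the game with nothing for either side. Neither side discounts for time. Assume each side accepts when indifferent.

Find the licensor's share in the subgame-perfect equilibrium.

Round 2 (the licensor proposes): the licensee will accept anything ≥ 0, so the licensor offers 0 and keeps 60.
Round 1 (the licensee proposes): rejecting gives the licensor an expected 0.85 × 60 = 51. The licensee offers 51 and keeps 60 − 51 = 9.

51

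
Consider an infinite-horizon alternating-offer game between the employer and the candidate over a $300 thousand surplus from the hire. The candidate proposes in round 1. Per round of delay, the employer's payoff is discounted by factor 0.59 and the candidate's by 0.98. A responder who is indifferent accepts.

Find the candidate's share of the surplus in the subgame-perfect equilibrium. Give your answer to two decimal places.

Let x be the candidate's share when the candidate proposes and y be the employer's share when the employer proposes.
The employer accepts iff offered ≥ 0.59·y, so x = 300 − 0.59y. Symmetrically y = 300 − 0.98x.
Substituting: x = 300 − 0.59(300 − 0.98x), giving x(1 − 0.98·0.59) = 300(1 − 0.59).
So x = 300 × 0.41 / 0.4218 ≈ 291.6074, and the employer receives 300 − x ≈ 8.3926.

291.61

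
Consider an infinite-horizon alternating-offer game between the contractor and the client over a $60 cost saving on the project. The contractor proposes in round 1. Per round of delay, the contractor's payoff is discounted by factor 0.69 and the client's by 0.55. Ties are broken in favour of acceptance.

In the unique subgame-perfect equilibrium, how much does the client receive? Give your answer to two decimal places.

16.49

When the contractor proposes, the client accepts any offer worth at least 0.55 times what the client would get by proposing next round; and vice versa.
This gives x = 60 − 0.55y and y = 60 − 0.69x, where x and y are each side's share when it proposes.
Hence (1 − 0.55·0.69)x = 60(1 − 0.55), i.e. 0.6205·x = 27.
x ≈ 43.5133; the client's share is 60 − x ≈ 16.4867.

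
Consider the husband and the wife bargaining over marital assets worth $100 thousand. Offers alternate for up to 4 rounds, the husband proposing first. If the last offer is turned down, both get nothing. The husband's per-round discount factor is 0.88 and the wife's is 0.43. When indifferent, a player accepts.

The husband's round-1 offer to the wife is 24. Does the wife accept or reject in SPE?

Accept

Round 4 (the wife proposes): the husband will accept anything ≥ 0, so the wife offers 0 and keeps 100.
Round 3 (the husband proposes): the wife can get 100 next round, worth 0.43 × 100 = 43 now, so the husband offers 43, keeping 57.
Round 2 (the wife proposes): the husband can get 57 next round, worth 0.88 × 57 = 50.16 now, so the wife offers 50.16, keeping 49.84.
So by rejecting in round 1, the wife gets 49.84 next round, worth 0.43 × 49.84 = 21.4312 now.
Offer 24 ≥ 21.4312, so the wife accepts.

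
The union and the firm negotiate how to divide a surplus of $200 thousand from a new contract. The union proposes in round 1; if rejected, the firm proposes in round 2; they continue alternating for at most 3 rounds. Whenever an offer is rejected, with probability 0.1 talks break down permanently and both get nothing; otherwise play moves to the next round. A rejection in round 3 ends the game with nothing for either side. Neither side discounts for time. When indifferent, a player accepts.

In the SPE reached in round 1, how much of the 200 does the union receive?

182

Round 3 (the union proposes): rejection yields 0 for the firm; the union offers 0 and keeps 200.
Round 2 (the firm proposes): rejecting gives the union an expected 0.9 × 200 = 180; the firm offers that and keeps 20.
Round 1 (the union proposes): rejecting gives the firm an expected 0.9 × 20 = 18, so the union offers 18, keeping 182.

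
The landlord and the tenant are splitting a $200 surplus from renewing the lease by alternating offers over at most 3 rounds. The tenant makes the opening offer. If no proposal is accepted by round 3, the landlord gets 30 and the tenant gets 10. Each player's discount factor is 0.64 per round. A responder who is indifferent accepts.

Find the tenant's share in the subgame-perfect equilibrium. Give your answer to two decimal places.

Round 3 (the tenant proposes): the landlord gets 30 if talks fail, so the tenant offers 30 and keeps 170.
Round 2 (the landlord proposes): the tenant can get 170 next round, worth 0.64 × 170 = 108.8 now; the landlord offers that and keeps 91.2.
Round 1 (the tenant proposes): the landlord can get 91.2 next round, worth 0.64 × 91.2 = 58.368 now. The tenant offers 58.368 and keeps 200 − 58.368 = 141.632.

141.63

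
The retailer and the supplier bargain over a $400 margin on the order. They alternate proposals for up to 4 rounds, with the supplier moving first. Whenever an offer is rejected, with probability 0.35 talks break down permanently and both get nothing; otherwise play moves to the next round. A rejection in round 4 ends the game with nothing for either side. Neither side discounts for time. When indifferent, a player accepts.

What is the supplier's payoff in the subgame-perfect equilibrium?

By backward induction:
Round 4 (the retailer proposes): the supplier will accept anything ≥ 0, so the retailer offers 0 and keeps 400.
Round 3 (the supplier proposes): rejecting gives the retailer an expected 0.65 × 400 = 260. The supplier offers 260 and keeps 400 − 260 = 140.
Round 2 (the retailer proposes): rejecting gives the supplier an expected 0.65 × 140 = 91, so the retailer offers 91, keeping 309.
Round 1 (the supplier proposes): rejecting gives the retailer an expected 0.65 × 309 = 200.85. The supplier offers 200.85 and keeps 400 − 200.85 = 199.15.

199.15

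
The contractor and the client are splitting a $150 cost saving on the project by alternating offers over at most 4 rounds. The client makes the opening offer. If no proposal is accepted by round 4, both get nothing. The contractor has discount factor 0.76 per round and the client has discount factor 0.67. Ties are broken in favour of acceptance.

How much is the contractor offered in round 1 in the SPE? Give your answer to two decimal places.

95.67

Round 4 (the contractor proposes): the client will accept anything ≥ 0, so the contractor offers 0 and keeps 150.
Round 3 (the client proposes): the contractor can get 150 next round, worth 0.76 × 150 = 114 now; the client offers that and keeps 36.
Round 2 (the contractor proposes): the client can get 36 next round, worth 0.67 × 36 = 24.12 now. The contractor offers 24.12 and keeps 150 − 24.12 = 125.88.
Round 1 (the client proposes): the contractor can get 125.88 next round, worth 0.76 × 125.88 = 95.6688 now. The client offers 95.6688 and keeps 150 − 95.6688 = 54.3312.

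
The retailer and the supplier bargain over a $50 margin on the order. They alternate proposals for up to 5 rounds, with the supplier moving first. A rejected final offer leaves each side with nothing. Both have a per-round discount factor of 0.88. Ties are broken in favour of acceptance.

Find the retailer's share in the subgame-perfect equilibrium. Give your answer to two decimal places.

Round 5 (the supplier proposes): the retailer will accept anything ≥ 0, so the supplier offers 0 and keeps 50.
Round 4 (the retailer proposes): the supplier can get 50 next round, worth 0.88 × 50 = 44 now. The retailer offers 44 and keeps 50 − 44 = 6.
Round 3 (the supplier proposes): the retailer can get 6 next round, worth 0.88 × 6 = 5.28 now. The supplier offers 5.28 and keeps 50 − 5.28 = 44.72.
Round 2 (the retailer proposes): the supplier can get 44.72 next round, worth 0.88 × 44.72 = 39.3536 now; the retailer offers that and keeps 10.6464.
Round 1 (the supplier proposes): the retailer can get 10.6464 next round, worth 0.88 × 10.6464 = 9.368832 now, so the supplier offers 9.368832, keeping 40.631168.

9.37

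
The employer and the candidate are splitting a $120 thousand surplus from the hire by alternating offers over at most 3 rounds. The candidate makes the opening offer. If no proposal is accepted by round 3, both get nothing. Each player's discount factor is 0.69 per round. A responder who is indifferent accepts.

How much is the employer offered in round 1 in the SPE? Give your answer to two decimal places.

25.67

Work backward from the last round.
Round 3 (the candidate proposes): the employer will accept anything ≥ 0, so the candidate offers 0 and keeps 120.
Round 2 (the employer proposes): the candidate can get 120 next round, worth 0.69 × 120 = 82.8 now. The employer offers 82.8 and keeps 120 − 82.8 = 37.2.
Round 1 (the candidate proposes): the employer can get 37.2 next round, worth 0.69 × 37.2 = 25.668 now; the candidate offers that and keeps 94.332.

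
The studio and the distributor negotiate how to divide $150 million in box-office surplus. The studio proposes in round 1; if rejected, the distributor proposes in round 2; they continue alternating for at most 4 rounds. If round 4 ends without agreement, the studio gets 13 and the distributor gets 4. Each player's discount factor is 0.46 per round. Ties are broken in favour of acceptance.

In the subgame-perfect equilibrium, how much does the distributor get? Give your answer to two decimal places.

50.60

Solve by backward induction from round 4.
Round 4 (the distributor proposes): the studio gets 13 if talks fail, so the distributor offers 13 and keeps 137.
Round 3 (the studio proposes): the distributor can get 137 next round, worth 0.46 × 137 = 63.02 now, so the studio offers 63.02, keeping 86.98.
Round 2 (the distributor proposes): the studio can get 86.98 next round, worth 0.46 × 86.98 = 40.0108 now; the distributor offers that and keeps 109.9892.
Round 1 (the studio proposes): the distributor can get 109.9892 next round, worth 0.46 × 109.9892 = 50.595032 now, so the studio offers 50.595032, keeping 99.404968.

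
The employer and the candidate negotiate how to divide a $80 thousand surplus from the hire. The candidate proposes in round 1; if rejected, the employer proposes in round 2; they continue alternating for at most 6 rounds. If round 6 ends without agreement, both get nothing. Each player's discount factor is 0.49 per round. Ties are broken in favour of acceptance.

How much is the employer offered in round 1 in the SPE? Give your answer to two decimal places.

Work backward from the last round.
Round 6 (the employer proposes): rejection yields 0 for the candidate; the employer offers 0 and keeps 80.
Round 5 (the candidate proposes): the employer can get 80 next round, worth 0.49 × 80 = 39.2 now; the candidate offers that and keeps 40.8.
Round 4 (the employer proposes): the candidate can get 40.8 next round, worth 0.49 × 40.8 = 19.992 now; the employer offers that and keeps 60.008.
Round 3 (the candidate proposes): the employer can get 60.008 next round, worth 0.49 × 60.008 = 29.40392 now, so the candidate offers 29.40392, keeping 50.59608.
Round 2 (the employer proposes): the candidate can get 50.59608 next round, worth 0.49 × 50.59608 = 24.7920792 now. The employer offers 24.7920792 and keeps 80 − 24.7920792 = 55.2079208.
Round 1 (the candidate proposes): the employer can get 55.2079208 next round, worth 0.49 × 55.2079208 = 27.051881192 now, so the candidate offers 27.051881192, keeping 52.948118808.

27.05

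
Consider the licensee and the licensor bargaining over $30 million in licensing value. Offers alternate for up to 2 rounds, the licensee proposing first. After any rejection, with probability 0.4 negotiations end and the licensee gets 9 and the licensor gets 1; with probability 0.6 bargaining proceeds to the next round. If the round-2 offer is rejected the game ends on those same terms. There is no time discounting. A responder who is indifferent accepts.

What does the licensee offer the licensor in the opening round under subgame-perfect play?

By backward induction:
Round 2 (the licensor proposes): the licensee gets 9 if talks fail, so the licensor offers 9 and keeps 21.
Round 1 (the licensee proposes): rejecting gives the licensor an expected 0.6 × 21 + 0.4 × 1 = 13, so the licensee offers 13, keeping 17.

13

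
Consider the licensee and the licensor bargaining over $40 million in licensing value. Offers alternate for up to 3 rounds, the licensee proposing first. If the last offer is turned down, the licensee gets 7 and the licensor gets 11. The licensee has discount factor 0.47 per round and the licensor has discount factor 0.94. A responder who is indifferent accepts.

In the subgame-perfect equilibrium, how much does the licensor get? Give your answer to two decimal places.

24.79

Round 3 (the licensee proposes): the licensor gets 11 if talks fail, so the licensee offers 11 and keeps 29.
Round 2 (the licensor proposes): the licensee can get 29 next round, worth 0.47 × 29 = 13.63 now; the licensor offers that and keeps 26.37.
Round 1 (the licensee proposes): the licensor can get 26.37 next round, worth 0.94 × 26.37 = 24.7878 now; the licensee offers that and keeps 15.2122.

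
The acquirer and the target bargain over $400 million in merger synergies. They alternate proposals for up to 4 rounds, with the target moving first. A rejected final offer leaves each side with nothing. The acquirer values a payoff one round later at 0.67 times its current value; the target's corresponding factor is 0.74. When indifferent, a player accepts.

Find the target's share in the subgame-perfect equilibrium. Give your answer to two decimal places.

Round 4 (the acquirer proposes): the target will accept anything ≥ 0, so the acquirer offers 0 and keeps 400.
Round 3 (the target proposes): the acquirer can get 400 next round, worth 0.67 × 400 = 268 now; the target offers that and keeps 132.
Round 2 (the acquirer proposes): the target can get 132 next round, worth 0.74 × 132 = 97.68 now; the acquirer offers that and keeps 302.32.
Round 1 (the target proposes): the acquirer can get 302.32 next round, worth 0.67 × 302.32 = 202.5544 now, so the target offers 202.5544, keeping 197.4456.

197.45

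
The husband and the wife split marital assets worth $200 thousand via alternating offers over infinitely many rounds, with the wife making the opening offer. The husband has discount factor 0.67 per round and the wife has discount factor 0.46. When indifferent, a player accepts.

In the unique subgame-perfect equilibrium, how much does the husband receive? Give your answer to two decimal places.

When the wife proposes, the husband accepts any offer worth at least 0.67 times what the husband would get by proposing next round; and vice versa.
This gives x = 200 − 0.67y and y = 200 − 0.46x, where x and y are each side's share when it proposes.
Hence (1 − 0.67·0.46)x = 200(1 − 0.67), i.e. 0.6918·x = 66.
x ≈ 95.4033; the husband's share is 200 − x ≈ 104.5967.

104.60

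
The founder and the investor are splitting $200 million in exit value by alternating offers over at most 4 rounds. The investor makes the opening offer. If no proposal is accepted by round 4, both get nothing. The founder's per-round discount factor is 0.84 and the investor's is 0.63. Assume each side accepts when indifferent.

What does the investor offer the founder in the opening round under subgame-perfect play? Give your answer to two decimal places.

151.07

Round 4 (the founder proposes): the investor will accept anything ≥ 0, so the founder offers 0 and keeps 200.
Round 3 (the investor proposes): the founder can get 200 next round, worth 0.84 × 200 = 168 now. The investor offers 168 and keeps 200 − 168 = 32.
Round 2 (the founder proposes): the investor can get 32 next round, worth 0.63 × 32 = 20.16 now, so the founder offers 20.16, keeping 179.84.
Round 1 (the investor proposes): the founder can get 179.84 next round, worth 0.84 × 179.84 = 151.0656 now. The investor offers 151.0656 and keeps 200 − 151.0656 = 48.9344.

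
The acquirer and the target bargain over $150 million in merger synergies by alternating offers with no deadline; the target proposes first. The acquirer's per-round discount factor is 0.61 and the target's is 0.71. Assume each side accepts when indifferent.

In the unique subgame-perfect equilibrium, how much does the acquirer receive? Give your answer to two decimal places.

46.81

Let x be the target's share when the target proposes and y be the acquirer's share when the acquirer proposes.
The acquirer accepts iff offered ≥ 0.61·y, so x = 150 − 0.61y. Symmetrically y = 150 − 0.71x.
Substituting: x = 150 − 0.61(150 − 0.71x), giving x(1 − 0.71·0.61) = 150(1 − 0.61).
So x = 150 × 0.39 / 0.5669 ≈ 103.1928, and the acquirer receives 150 − x ≈ 46.8072.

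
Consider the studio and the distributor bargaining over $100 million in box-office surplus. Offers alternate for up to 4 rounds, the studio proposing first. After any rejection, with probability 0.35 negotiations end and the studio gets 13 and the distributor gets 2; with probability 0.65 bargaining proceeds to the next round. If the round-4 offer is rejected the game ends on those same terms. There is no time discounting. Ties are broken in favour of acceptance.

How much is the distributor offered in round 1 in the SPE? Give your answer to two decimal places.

By backward induction:
Round 4 (the distributor proposes): the studio gets 13 if talks fail, so the distributor offers 13 and keeps 87.
Round 3 (the studio proposes): rejecting gives the distributor an expected 0.65 × 87 + 0.35 × 2 = 57.25. The studio offers 57.25 and keeps 100 − 57.25 = 42.75.
Round 2 (the distributor proposes): rejecting gives the studio an expected 0.65 × 42.75 + 0.35 × 13 = 32.3375. The distributor offers 32.3375 and keeps 100 − 32.3375 = 67.6625.
Round 1 (the studio proposes): rejecting gives the distributor an expected 0.65 × 67.6625 + 0.35 × 2 = 44.680625, so the studio offers 44.680625, keeping 55.319375.

44.68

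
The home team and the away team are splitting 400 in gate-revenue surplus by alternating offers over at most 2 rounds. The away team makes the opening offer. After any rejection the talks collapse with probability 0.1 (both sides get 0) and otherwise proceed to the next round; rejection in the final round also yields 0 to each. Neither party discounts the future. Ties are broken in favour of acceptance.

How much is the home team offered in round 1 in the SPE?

360

Round 2 (the home team proposes): the away team will accept anything ≥ 0, so the home team offers 0 and keeps 400.
Round 1 (the away team proposes): rejecting gives the home team an expected 0.9 × 400 = 360; the away team offers that and keeps 40.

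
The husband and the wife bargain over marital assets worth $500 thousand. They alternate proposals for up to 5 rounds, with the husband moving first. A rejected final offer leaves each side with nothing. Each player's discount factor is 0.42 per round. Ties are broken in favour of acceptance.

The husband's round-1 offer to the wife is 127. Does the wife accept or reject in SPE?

Work out the wife's continuation value if the offer is rejected.
Round 5 (the husband proposes): the wife will accept anything ≥ 0, so the husband offers 0 and keeps 500.
Round 4 (the wife proposes): the husband can get 500 next round, worth 0.42 × 500 = 210 now; the wife offers that and keeps 290.
Round 3 (the husband proposes): the wife can get 290 next round, worth 0.42 × 290 = 121.8 now, so the husband offers 121.8, keeping 378.2.
Round 2 (the wife proposes): the husband can get 378.2 next round, worth 0.42 × 378.2 = 158.844 now, so the wife offers 158.844, keeping 341.156.
So by rejecting in round 1, the wife gets 341.156 next round, worth 0.42 × 341.156 = 143.28552 now.
Offer 127 < 143.28552, so the wife rejects.

Reject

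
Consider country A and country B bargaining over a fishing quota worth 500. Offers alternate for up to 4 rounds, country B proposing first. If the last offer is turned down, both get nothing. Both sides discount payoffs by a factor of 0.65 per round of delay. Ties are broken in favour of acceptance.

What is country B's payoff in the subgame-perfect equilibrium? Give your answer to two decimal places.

Round 4 (country A proposes): rejection yields 0 for country B; country A offers 0 and keeps 500.
Round 3 (country B proposes): country A can get 500 next round, worth 0.65 × 500 = 325 now. Country B offers 325 and keeps 500 − 325 = 175.
Round 2 (country A proposes): country B can get 175 next round, worth 0.65 × 175 = 113.75 now, so country A offers 113.75, keeping 386.25.
Round 1 (country B proposes): country A can get 386.25 next round, worth 0.65 × 386.25 = 251.0625 now, so country B offers 251.0625, keeping 248.9375.

248.94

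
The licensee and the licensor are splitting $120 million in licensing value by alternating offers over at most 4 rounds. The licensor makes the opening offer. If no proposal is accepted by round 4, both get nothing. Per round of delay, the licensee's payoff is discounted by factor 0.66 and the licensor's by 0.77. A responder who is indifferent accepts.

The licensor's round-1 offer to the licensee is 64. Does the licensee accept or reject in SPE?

Round 4 (the licensee proposes): rejection yields 0 for the licensor; the licensee offers 0 and keeps 120.
Round 3 (the licensor proposes): the licensee can get 120 next round, worth 0.66 × 120 = 79.2 now. The licensor offers 79.2 and keeps 120 − 79.2 = 40.8.
Round 2 (the licensee proposes): the licensor can get 40.8 next round, worth 0.77 × 40.8 = 31.416 now, so the licensee offers 31.416, keeping 88.584.
So by rejecting in round 1, the licensee gets 88.584 next round, worth 0.66 × 88.584 = 58.46544 now.
Offer 64 ≥ 58.46544, so the licensee accepts.

Accept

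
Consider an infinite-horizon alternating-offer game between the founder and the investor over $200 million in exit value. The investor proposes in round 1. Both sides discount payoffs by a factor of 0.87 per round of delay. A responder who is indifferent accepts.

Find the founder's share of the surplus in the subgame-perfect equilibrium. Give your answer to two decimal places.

93.05

In a stationary SPE each proposer offers the other exactly their discounted continuation value.
If the investor keeps x when proposing and the founder keeps y when proposing, then x = 200 − 0.87y and y = 200 − 0.87x.
Solving: x = 200(1 − 0.87) / (1 − 0.87·0.87) = 26 / 0.2431 ≈ 106.9519.
The founder gets 200 − 106.9519 ≈ 93.0481.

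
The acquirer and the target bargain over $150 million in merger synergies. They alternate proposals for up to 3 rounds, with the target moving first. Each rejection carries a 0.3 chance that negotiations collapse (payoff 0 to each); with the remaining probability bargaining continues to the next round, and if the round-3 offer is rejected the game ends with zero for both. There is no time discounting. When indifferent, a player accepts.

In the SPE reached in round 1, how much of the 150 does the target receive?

Round 3 (the target proposes): rejection yields 0 for the acquirer; the target offers 0 and keeps 150.
Round 2 (the acquirer proposes): rejecting gives the target an expected 0.7 × 150 = 105. The acquirer offers 105 and keeps 150 − 105 = 45.
Round 1 (the target proposes): rejecting gives the acquirer an expected 0.7 × 45 = 31.5. The target offers 31.5 and keeps 150 − 31.5 = 118.5.

118.5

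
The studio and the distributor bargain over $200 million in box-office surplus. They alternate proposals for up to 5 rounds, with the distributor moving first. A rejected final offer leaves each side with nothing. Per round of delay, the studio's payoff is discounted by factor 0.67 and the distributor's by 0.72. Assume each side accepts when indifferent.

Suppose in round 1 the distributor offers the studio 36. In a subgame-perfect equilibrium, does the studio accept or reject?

Round 5 (the distributor proposes): the studio will accept anything ≥ 0, so the distributor offers 0 and keeps 200.
Round 4 (the studio proposes): the distributor can get 200 next round, worth 0.72 × 200 = 144 now; the studio offers that and keeps 56.
Round 3 (the distributor proposes): the studio can get 56 next round, worth 0.67 × 56 = 37.52 now. The distributor offers 37.52 and keeps 200 − 37.52 = 162.48.
Round 2 (the studio proposes): the distributor can get 162.48 next round, worth 0.72 × 162.48 = 116.9856 now, so the studio offers 116.9856, keeping 83.0144.
So by rejecting in round 1, the studio gets 83.0144 next round, worth 0.67 × 83.0144 = 55.619648 now.
Offer 36 < 55.619648, so the studio rejects.

Reject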